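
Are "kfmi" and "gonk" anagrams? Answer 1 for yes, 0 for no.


Strings: "kfmi", "gonk"
Sorted first:  fikm
Sorted second: gkno
Differ at position 0: 'f' vs 'g' => not anagrams

0


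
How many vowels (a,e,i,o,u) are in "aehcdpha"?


Input: aehcdpha
Checking each character:
  'a' at position 0: vowel (running total: 1)
  'e' at position 1: vowel (running total: 2)
  'h' at position 2: consonant
  'c' at position 3: consonant
  'd' at position 4: consonant
  'p' at position 5: consonant
  'h' at position 6: consonant
  'a' at position 7: vowel (running total: 3)
Total vowels: 3

3


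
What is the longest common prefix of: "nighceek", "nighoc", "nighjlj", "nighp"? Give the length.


Words: nighceek, nighoc, nighjlj, nighp
  Position 0: all 'n' => match
  Position 1: all 'i' => match
  Position 2: all 'g' => match
  Position 3: all 'h' => match
  Position 4: ('c', 'o', 'j', 'p') => mismatch, stop
LCP = "nigh" (length 4)

4


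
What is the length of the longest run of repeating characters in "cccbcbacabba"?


Input: "cccbcbacabba"
Scanning for longest run:
  Position 1 ('c'): continues run of 'c', length=2
  Position 2 ('c'): continues run of 'c', length=3
  Position 3 ('b'): new char, reset run to 1
  Position 4 ('c'): new char, reset run to 1
  Position 5 ('b'): new char, reset run to 1
  Position 6 ('a'): new char, reset run to 1
  Position 7 ('c'): new char, reset run to 1
  Position 8 ('a'): new char, reset run to 1
  Position 9 ('b'): new char, reset run to 1
  Position 10 ('b'): continues run of 'b', length=2
  Position 11 ('a'): new char, reset run to 1
Longest run: 'c' with length 3

3


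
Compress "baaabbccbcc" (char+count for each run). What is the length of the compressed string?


Input: baaabbccbcc
Runs:
  'b' x 1 => "b1"
  'a' x 3 => "a3"
  'b' x 2 => "b2"
  'c' x 2 => "c2"
  'b' x 1 => "b1"
  'c' x 2 => "c2"
Compressed: "b1a3b2c2b1c2"
Compressed length: 12

12


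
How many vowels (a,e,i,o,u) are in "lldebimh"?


Input: lldebimh
Checking each character:
  'l' at position 0: consonant
  'l' at position 1: consonant
  'd' at position 2: consonant
  'e' at position 3: vowel (running total: 1)
  'b' at position 4: consonant
  'i' at position 5: vowel (running total: 2)
  'm' at position 6: consonant
  'h' at position 7: consonant
Total vowels: 2

2


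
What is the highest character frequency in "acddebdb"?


Input: acddebdb
Character counts:
  'a': 1
  'b': 2
  'c': 1
  'd': 3
  'e': 1
Maximum frequency: 3

3


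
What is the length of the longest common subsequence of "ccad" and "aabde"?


LCS of "ccad" and "aabde"
DP table:
           a    a    b    d    e
      0    0    0    0    0    0
  c   0    0    0    0    0    0
  c   0    0    0    0    0    0
  a   0    1    1    1    1    1
  d   0    1    1    1    2    2
LCS length = dp[4][5] = 2

2


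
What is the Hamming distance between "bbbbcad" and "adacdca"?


Comparing "bbbbcad" and "adacdca" position by position:
  Position 0: 'b' vs 'a' => differ
  Position 1: 'b' vs 'd' => differ
  Position 2: 'b' vs 'a' => differ
  Position 3: 'b' vs 'c' => differ
  Position 4: 'c' vs 'd' => differ
  Position 5: 'a' vs 'c' => differ
  Position 6: 'd' vs 'a' => differ
Total differences (Hamming distance): 7

7


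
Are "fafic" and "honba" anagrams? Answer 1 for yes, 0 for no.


Strings: "fafic", "honba"
Sorted first:  acffi
Sorted second: abhno
Differ at position 1: 'c' vs 'b' => not anagrams

0


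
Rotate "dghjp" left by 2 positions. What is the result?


Input: "dghjp", rotate left by 2
First 2 characters: "dg"
Remaining characters: "hjp"
Concatenate remaining + first: "hjp" + "dg" = "hjpdg"

hjpdg


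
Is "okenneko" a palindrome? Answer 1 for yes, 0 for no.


Input: okenneko
Reversed: okenneko
  Compare pos 0 ('o') with pos 7 ('o'): match
  Compare pos 1 ('k') with pos 6 ('k'): match
  Compare pos 2 ('e') with pos 5 ('e'): match
  Compare pos 3 ('n') with pos 4 ('n'): match
Result: palindrome

1


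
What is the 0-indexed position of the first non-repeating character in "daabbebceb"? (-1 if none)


Input: daabbebceb
Character frequencies:
  'a': 2
  'b': 4
  'c': 1
  'd': 1
  'e': 2
Scanning left to right for freq == 1:
  Position 0 ('d'): unique! => answer = 0

0


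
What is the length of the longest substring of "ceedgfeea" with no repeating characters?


Input: "ceedgfeea"
Sliding window (track last position of each char):
  Position 0 ('c'): window [0,0] length 1 -- new best
  Position 1 ('e'): window [0,1] length 2 -- new best
  Position 2 ('e'): repeat (last at 1), move window start to 2
  Position 2 ('e'): window [2,2] length 1
  Position 3 ('d'): window [2,3] length 2
  Position 4 ('g'): window [2,4] length 3 -- new best
  Position 5 ('f'): window [2,5] length 4 -- new best
  Position 6 ('e'): repeat (last at 2), move window start to 3
  Position 6 ('e'): window [3,6] length 4
  Position 7 ('e'): repeat (last at 6), move window start to 7
  Position 7 ('e'): window [7,7] length 1
  Position 8 ('a'): window [7,8] length 2
Longest substring with no repeats: "edgf" with length 4

4


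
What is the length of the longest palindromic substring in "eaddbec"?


Input: "eaddbec"
Checking substrings for palindromes:
  [2:4] "dd" (len 2) => palindrome
Longest palindromic substring: "dd" with length 2

2


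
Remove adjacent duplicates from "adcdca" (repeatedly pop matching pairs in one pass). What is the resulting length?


Input: adcdca
Stack-based adjacent duplicate removal:
  Read 'a': push. Stack: a
  Read 'd': push. Stack: ad
  Read 'c': push. Stack: adc
  Read 'd': push. Stack: adcd
  Read 'c': push. Stack: adcdc
  Read 'a': push. Stack: adcdca
Final stack: "adcdca" (length 6)

6


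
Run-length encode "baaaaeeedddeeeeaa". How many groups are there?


Input: baaaaeeedddeeeeaa
Scanning for consecutive runs:
  Group 1: 'b' x 1 (positions 0-0)
  Group 2: 'a' x 4 (positions 1-4)
  Group 3: 'e' x 3 (positions 5-7)
  Group 4: 'd' x 3 (positions 8-10)
  Group 5: 'e' x 4 (positions 11-14)
  Group 6: 'a' x 2 (positions 15-16)
Total groups: 6

6


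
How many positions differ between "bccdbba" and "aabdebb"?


Comparing "bccdbba" and "aabdebb" position by position:
  Position 0: 'b' vs 'a' => DIFFER
  Position 1: 'c' vs 'a' => DIFFER
  Position 2: 'c' vs 'b' => DIFFER
  Position 3: 'd' vs 'd' => same
  Position 4: 'b' vs 'e' => DIFFER
  Position 5: 'b' vs 'b' => same
  Position 6: 'a' vs 'b' => DIFFER
Positions that differ: 5

5


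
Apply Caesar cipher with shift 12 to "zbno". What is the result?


Caesar cipher: shift "zbno" by 12
  'z' (pos 25) + 12 = pos 11 = 'l'
  'b' (pos 1) + 12 = pos 13 = 'n'
  'n' (pos 13) + 12 = pos 25 = 'z'
  'o' (pos 14) + 12 = pos 0 = 'a'
Result: lnza

lnza


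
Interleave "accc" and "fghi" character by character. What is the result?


Interleaving "accc" and "fghi":
  Position 0: 'a' from first, 'f' from second => "af"
  Position 1: 'c' from first, 'g' from second => "cg"
  Position 2: 'c' from first, 'h' from second => "ch"
  Position 3: 'c' from first, 'i' from second => "ci"
Result: afcgchci

afcgchci


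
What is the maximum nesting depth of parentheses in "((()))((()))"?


Input: "((()))((()))"
Tracking depth:
  Position 0 '(': depth becomes 1
  Position 1 '(': depth becomes 2
  Position 2 '(': depth becomes 3
  Position 3 ')': depth becomes 2
  Position 4 ')': depth becomes 1
  Position 5 ')': depth becomes 0
  Position 6 '(': depth becomes 1
  Position 7 '(': depth becomes 2
  Position 8 '(': depth becomes 3
  Position 9 ')': depth becomes 2
  Position 10 ')': depth becomes 1
  Position 11 ')': depth becomes 0
Maximum depth reached: 3

3


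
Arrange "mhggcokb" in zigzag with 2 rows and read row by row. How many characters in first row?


Zigzag "mhggcokb" into 2 rows:
Placing characters:
  'm' => row 0
  'h' => row 1
  'g' => row 0
  'g' => row 1
  'c' => row 0
  'o' => row 1
  'k' => row 0
  'b' => row 1
Rows:
  Row 0: "mgck"
  Row 1: "hgob"
First row length: 4

4


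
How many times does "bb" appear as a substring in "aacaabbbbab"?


Searching for "bb" in "aacaabbbbab"
Scanning each position:
  Position 0: "aa" => no
  Position 1: "ac" => no
  Position 2: "ca" => no
  Position 3: "aa" => no
  Position 4: "ab" => no
  Position 5: "bb" => MATCH
  Position 6: "bb" => MATCH
  Position 7: "bb" => MATCH
  Position 8: "ba" => no
  Position 9: "ab" => no
Total occurrences: 3

3


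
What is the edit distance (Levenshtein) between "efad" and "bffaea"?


Computing edit distance: "efad" -> "bffaea"
DP table:
           b    f    f    a    e    a
      0    1    2    3    4    5    6
  e   1    1    2    3    4    4    5
  f   2    2    1    2    3    4    5
  a   3    3    2    2    2    3    4
  d   4    4    3    3    3    3    4
Edit distance = dp[4][6] = 4

4


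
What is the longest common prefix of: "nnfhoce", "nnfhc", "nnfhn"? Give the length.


Words: nnfhoce, nnfhc, nnfhn
  Position 0: all 'n' => match
  Position 1: all 'n' => match
  Position 2: all 'f' => match
  Position 3: all 'h' => match
  Position 4: ('o', 'c', 'n') => mismatch, stop
LCP = "nnfh" (length 4)

4


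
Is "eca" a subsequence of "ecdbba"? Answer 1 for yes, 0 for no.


Check if "eca" is a subsequence of "ecdbba"
Greedy scan:
  Position 0 ('e'): matches sub[0] = 'e'
  Position 1 ('c'): matches sub[1] = 'c'
  Position 2 ('d'): no match needed
  Position 3 ('b'): no match needed
  Position 4 ('b'): no match needed
  Position 5 ('a'): matches sub[2] = 'a'
All 3 characters matched => is a subsequence

1


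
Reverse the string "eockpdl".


Input: eockpdl
Reading characters right to left:
  Position 6: 'l'
  Position 5: 'd'
  Position 4: 'p'
  Position 3: 'k'
  Position 2: 'c'
  Position 1: 'o'
  Position 0: 'e'
Reversed: ldpkcoe

ldpkcoe


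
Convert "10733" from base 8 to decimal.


Input: "10733" in base 8
Positional expansion:
  Digit '1' (value 1) x 8^4 = 4096
  Digit '0' (value 0) x 8^3 = 0
  Digit '7' (value 7) x 8^2 = 448
  Digit '3' (value 3) x 8^1 = 24
  Digit '3' (value 3) x 8^0 = 3
Sum = 4571

4571


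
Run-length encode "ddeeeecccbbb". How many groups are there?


Input: ddeeeecccbbb
Scanning for consecutive runs:
  Group 1: 'd' x 2 (positions 0-1)
  Group 2: 'e' x 4 (positions 2-5)
  Group 3: 'c' x 3 (positions 6-8)
  Group 4: 'b' x 3 (positions 9-11)
Total groups: 4

4


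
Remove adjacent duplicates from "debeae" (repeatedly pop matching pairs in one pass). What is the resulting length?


Input: debeae
Stack-based adjacent duplicate removal:
  Read 'd': push. Stack: d
  Read 'e': push. Stack: de
  Read 'b': push. Stack: deb
  Read 'e': push. Stack: debe
  Read 'a': push. Stack: debea
  Read 'e': push. Stack: debeae
Final stack: "debeae" (length 6)

6


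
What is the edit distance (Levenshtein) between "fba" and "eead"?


Computing edit distance: "fba" -> "eead"
DP table:
           e    e    a    d
      0    1    2    3    4
  f   1    1    2    3    4
  b   2    2    2    3    4
  a   3    3    3    2    3
Edit distance = dp[3][4] = 3

3


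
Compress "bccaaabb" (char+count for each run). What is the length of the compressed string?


Input: bccaaabb
Runs:
  'b' x 1 => "b1"
  'c' x 2 => "c2"
  'a' x 3 => "a3"
  'b' x 2 => "b2"
Compressed: "b1c2a3b2"
Compressed length: 8

8


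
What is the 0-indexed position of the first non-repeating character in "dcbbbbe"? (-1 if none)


Input: dcbbbbe
Character frequencies:
  'b': 4
  'c': 1
  'd': 1
  'e': 1
Scanning left to right for freq == 1:
  Position 0 ('d'): unique! => answer = 0

0


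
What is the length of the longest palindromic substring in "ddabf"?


Input: "ddabf"
Checking substrings for palindromes:
  [0:2] "dd" (len 2) => palindrome
Longest palindromic substring: "dd" with length 2

2


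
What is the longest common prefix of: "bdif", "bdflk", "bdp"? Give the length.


Words: bdif, bdflk, bdp
  Position 0: all 'b' => match
  Position 1: all 'd' => match
  Position 2: ('i', 'f', 'p') => mismatch, stop
LCP = "bd" (length 2)

2


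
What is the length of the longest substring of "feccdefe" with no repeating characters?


Input: "feccdefe"
Sliding window (track last position of each char):
  Position 0 ('f'): window [0,0] length 1 -- new best
  Position 1 ('e'): window [0,1] length 2 -- new best
  Position 2 ('c'): window [0,2] length 3 -- new best
  Position 3 ('c'): repeat (last at 2), move window start to 3
  Position 3 ('c'): window [3,3] length 1
  Position 4 ('d'): window [3,4] length 2
  Position 5 ('e'): window [3,5] length 3
  Position 6 ('f'): window [3,6] length 4 -- new best
  Position 7 ('e'): repeat (last at 5), move window start to 6
  Position 7 ('e'): window [6,7] length 2
Longest substring with no repeats: "cdef" with length 4

4


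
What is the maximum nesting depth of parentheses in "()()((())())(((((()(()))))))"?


Input: "()()((())())(((((()(()))))))"
Tracking depth:
  Position 0 '(': depth becomes 1
  Position 1 ')': depth becomes 0
  Position 2 '(': depth becomes 1
  Position 3 ')': depth becomes 0
  Position 4 '(': depth becomes 1
  Position 5 '(': depth becomes 2
  Position 6 '(': depth becomes 3
  Position 7 ')': depth becomes 2
  Position 8 ')': depth becomes 1
  Position 9 '(': depth becomes 2
  Position 10 ')': depth becomes 1
  Position 11 ')': depth becomes 0
  Position 12 '(': depth becomes 1
  Position 13 '(': depth becomes 2
  Position 14 '(': depth becomes 3
  Position 15 '(': depth becomes 4
  Position 16 '(': depth becomes 5
  Position 17 '(': depth becomes 6
  Position 18 ')': depth becomes 5
  Position 19 '(': depth becomes 6
  Position 20 '(': depth becomes 7
  Position 21 ')': depth becomes 6
  Position 22 ')': depth becomes 5
  Position 23 ')': depth becomes 4
  Position 24 ')': depth becomes 3
  Position 25 ')': depth becomes 2
  Position 26 ')': depth becomes 1
  Position 27 ')': depth becomes 0
Maximum depth reached: 7

7


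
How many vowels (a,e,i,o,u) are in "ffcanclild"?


Input: ffcanclild
Checking each character:
  'f' at position 0: consonant
  'f' at position 1: consonant
  'c' at position 2: consonant
  'a' at position 3: vowel (running total: 1)
  'n' at position 4: consonant
  'c' at position 5: consonant
  'l' at position 6: consonant
  'i' at position 7: vowel (running total: 2)
  'l' at position 8: consonant
  'd' at position 9: consonant
Total vowels: 2

2


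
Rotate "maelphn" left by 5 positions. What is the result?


Input: "maelphn", rotate left by 5
First 5 characters: "maelp"
Remaining characters: "hn"
Concatenate remaining + first: "hn" + "maelp" = "hnmaelp"

hnmaelp


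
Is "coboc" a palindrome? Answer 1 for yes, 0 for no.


Input: coboc
Reversed: coboc
  Compare pos 0 ('c') with pos 4 ('c'): match
  Compare pos 1 ('o') with pos 3 ('o'): match
Result: palindrome

1


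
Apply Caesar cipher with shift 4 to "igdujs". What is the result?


Caesar cipher: shift "igdujs" by 4
  'i' (pos 8) + 4 = pos 12 = 'm'
  'g' (pos 6) + 4 = pos 10 = 'k'
  'd' (pos 3) + 4 = pos 7 = 'h'
  'u' (pos 20) + 4 = pos 24 = 'y'
  'j' (pos 9) + 4 = pos 13 = 'n'
  's' (pos 18) + 4 = pos 22 = 'w'
Result: mkhynw

mkhynw


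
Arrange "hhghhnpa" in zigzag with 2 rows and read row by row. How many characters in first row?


Zigzag "hhghhnpa" into 2 rows:
Placing characters:
  'h' => row 0
  'h' => row 1
  'g' => row 0
  'h' => row 1
  'h' => row 0
  'n' => row 1
  'p' => row 0
  'a' => row 1
Rows:
  Row 0: "hghp"
  Row 1: "hhna"
First row length: 4

4


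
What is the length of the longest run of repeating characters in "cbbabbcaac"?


Input: "cbbabbcaac"
Scanning for longest run:
  Position 1 ('b'): new char, reset run to 1
  Position 2 ('b'): continues run of 'b', length=2
  Position 3 ('a'): new char, reset run to 1
  Position 4 ('b'): new char, reset run to 1
  Position 5 ('b'): continues run of 'b', length=2
  Position 6 ('c'): new char, reset run to 1
  Position 7 ('a'): new char, reset run to 1
  Position 8 ('a'): continues run of 'a', length=2
  Position 9 ('c'): new char, reset run to 1
Longest run: 'b' with length 2

2


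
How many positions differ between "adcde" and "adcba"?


Comparing "adcde" and "adcba" position by position:
  Position 0: 'a' vs 'a' => same
  Position 1: 'd' vs 'd' => same
  Position 2: 'c' vs 'c' => same
  Position 3: 'd' vs 'b' => DIFFER
  Position 4: 'e' vs 'a' => DIFFER
Positions that differ: 2

2


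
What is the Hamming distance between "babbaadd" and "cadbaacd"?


Comparing "babbaadd" and "cadbaacd" position by position:
  Position 0: 'b' vs 'c' => differ
  Position 1: 'a' vs 'a' => same
  Position 2: 'b' vs 'd' => differ
  Position 3: 'b' vs 'b' => same
  Position 4: 'a' vs 'a' => same
  Position 5: 'a' vs 'a' => same
  Position 6: 'd' vs 'c' => differ
  Position 7: 'd' vs 'd' => same
Total differences (Hamming distance): 3

3


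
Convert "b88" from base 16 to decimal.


Input: "b88" in base 16
Positional expansion:
  Digit 'b' (value 11) x 16^2 = 2816
  Digit '8' (value 8) x 16^1 = 128
  Digit '8' (value 8) x 16^0 = 8
Sum = 2952

2952


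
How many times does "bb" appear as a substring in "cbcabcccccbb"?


Searching for "bb" in "cbcabcccccbb"
Scanning each position:
  Position 0: "cb" => no
  Position 1: "bc" => no
  Position 2: "ca" => no
  Position 3: "ab" => no
  Position 4: "bc" => no
  Position 5: "cc" => no
  Position 6: "cc" => no
  Position 7: "cc" => no
  Position 8: "cc" => no
  Position 9: "cb" => no
  Position 10: "bb" => MATCH
Total occurrences: 1

1


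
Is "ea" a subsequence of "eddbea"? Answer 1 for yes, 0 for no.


Check if "ea" is a subsequence of "eddbea"
Greedy scan:
  Position 0 ('e'): matches sub[0] = 'e'
  Position 1 ('d'): no match needed
  Position 2 ('d'): no match needed
  Position 3 ('b'): no match needed
  Position 4 ('e'): no match needed
  Position 5 ('a'): matches sub[1] = 'a'
All 2 characters matched => is a subsequence

1


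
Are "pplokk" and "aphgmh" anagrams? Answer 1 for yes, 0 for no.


Strings: "pplokk", "aphgmh"
Sorted first:  kklopp
Sorted second: aghhmp
Differ at position 0: 'k' vs 'a' => not anagrams

0


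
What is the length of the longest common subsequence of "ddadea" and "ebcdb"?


LCS of "ddadea" and "ebcdb"
DP table:
           e    b    c    d    b
      0    0    0    0    0    0
  d   0    0    0    0    1    1
  d   0    0    0    0    1    1
  a   0    0    0    0    1    1
  d   0    0    0    0    1    1
  e   0    1    1    1    1    1
  a   0    1    1    1    1    1
LCS length = dp[6][5] = 1

1


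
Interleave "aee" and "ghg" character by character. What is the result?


Interleaving "aee" and "ghg":
  Position 0: 'a' from first, 'g' from second => "ag"
  Position 1: 'e' from first, 'h' from second => "eh"
  Position 2: 'e' from first, 'g' from second => "eg"
Result: ageheg

ageheg


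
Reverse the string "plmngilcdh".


Input: plmngilcdh
Reading characters right to left:
  Position 9: 'h'
  Position 8: 'd'
  Position 7: 'c'
  Position 6: 'l'
  Position 5: 'i'
  Position 4: 'g'
  Position 3: 'n'
  Position 2: 'm'
  Position 1: 'l'
  Position 0: 'p'
Reversed: hdclignmlp

hdclignmlp


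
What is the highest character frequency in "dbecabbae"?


Input: dbecabbae
Character counts:
  'a': 2
  'b': 3
  'c': 1
  'd': 1
  'e': 2
Maximum frequency: 3

3


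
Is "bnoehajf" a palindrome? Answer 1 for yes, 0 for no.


Input: bnoehajf
Reversed: fjaheonb
  Compare pos 0 ('b') with pos 7 ('f'): MISMATCH
  Compare pos 1 ('n') with pos 6 ('j'): MISMATCH
  Compare pos 2 ('o') with pos 5 ('a'): MISMATCH
  Compare pos 3 ('e') with pos 4 ('h'): MISMATCH
Result: not a palindrome

0


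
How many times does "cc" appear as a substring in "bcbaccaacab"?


Searching for "cc" in "bcbaccaacab"
Scanning each position:
  Position 0: "bc" => no
  Position 1: "cb" => no
  Position 2: "ba" => no
  Position 3: "ac" => no
  Position 4: "cc" => MATCH
  Position 5: "ca" => no
  Position 6: "aa" => no
  Position 7: "ac" => no
  Position 8: "ca" => no
  Position 9: "ab" => no
Total occurrences: 1

1


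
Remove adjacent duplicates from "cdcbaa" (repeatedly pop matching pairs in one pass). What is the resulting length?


Input: cdcbaa
Stack-based adjacent duplicate removal:
  Read 'c': push. Stack: c
  Read 'd': push. Stack: cd
  Read 'c': push. Stack: cdc
  Read 'b': push. Stack: cdcb
  Read 'a': push. Stack: cdcba
  Read 'a': matches stack top 'a' => pop. Stack: cdcb
Final stack: "cdcb" (length 4)

4


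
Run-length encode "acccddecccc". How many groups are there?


Input: acccddecccc
Scanning for consecutive runs:
  Group 1: 'a' x 1 (positions 0-0)
  Group 2: 'c' x 3 (positions 1-3)
  Group 3: 'd' x 2 (positions 4-5)
  Group 4: 'e' x 1 (positions 6-6)
  Group 5: 'c' x 4 (positions 7-10)
Total groups: 5

5


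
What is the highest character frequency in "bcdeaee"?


Input: bcdeaee
Character counts:
  'a': 1
  'b': 1
  'c': 1
  'd': 1
  'e': 3
Maximum frequency: 3

3


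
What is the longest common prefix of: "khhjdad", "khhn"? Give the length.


Words: khhjdad, khhn
  Position 0: all 'k' => match
  Position 1: all 'h' => match
  Position 2: all 'h' => match
  Position 3: ('j', 'n') => mismatch, stop
LCP = "khh" (length 3)

3


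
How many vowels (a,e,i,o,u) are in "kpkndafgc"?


Input: kpkndafgc
Checking each character:
  'k' at position 0: consonant
  'p' at position 1: consonant
  'k' at position 2: consonant
  'n' at position 3: consonant
  'd' at position 4: consonant
  'a' at position 5: vowel (running total: 1)
  'f' at position 6: consonant
  'g' at position 7: consonant
  'c' at position 8: consonant
Total vowels: 1

1


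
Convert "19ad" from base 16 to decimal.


Input: "19ad" in base 16
Positional expansion:
  Digit '1' (value 1) x 16^3 = 4096
  Digit '9' (value 9) x 16^2 = 2304
  Digit 'a' (value 10) x 16^1 = 160
  Digit 'd' (value 13) x 16^0 = 13
Sum = 6573

6573


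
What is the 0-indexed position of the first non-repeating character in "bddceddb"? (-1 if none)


Input: bddceddb
Character frequencies:
  'b': 2
  'c': 1
  'd': 4
  'e': 1
Scanning left to right for freq == 1:
  Position 0 ('b'): freq=2, skip
  Position 1 ('d'): freq=4, skip
  Position 2 ('d'): freq=4, skip
  Position 3 ('c'): unique! => answer = 3

3


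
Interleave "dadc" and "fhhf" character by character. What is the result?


Interleaving "dadc" and "fhhf":
  Position 0: 'd' from first, 'f' from second => "df"
  Position 1: 'a' from first, 'h' from second => "ah"
  Position 2: 'd' from first, 'h' from second => "dh"
  Position 3: 'c' from first, 'f' from second => "cf"
Result: dfahdhcf

dfahdhcf


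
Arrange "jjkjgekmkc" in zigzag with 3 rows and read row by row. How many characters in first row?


Zigzag "jjkjgekmkc" into 3 rows:
Placing characters:
  'j' => row 0
  'j' => row 1
  'k' => row 2
  'j' => row 1
  'g' => row 0
  'e' => row 1
  'k' => row 2
  'm' => row 1
  'k' => row 0
  'c' => row 1
Rows:
  Row 0: "jgk"
  Row 1: "jjemc"
  Row 2: "kk"
First row length: 3

3


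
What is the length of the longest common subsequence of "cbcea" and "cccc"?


LCS of "cbcea" and "cccc"
DP table:
           c    c    c    c
      0    0    0    0    0
  c   0    1    1    1    1
  b   0    1    1    1    1
  c   0    1    2    2    2
  e   0    1    2    2    2
  a   0    1    2    2    2
LCS length = dp[5][4] = 2

2


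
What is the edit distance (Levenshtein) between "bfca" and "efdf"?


Computing edit distance: "bfca" -> "efdf"
DP table:
           e    f    d    f
      0    1    2    3    4
  b   1    1    2    3    4
  f   2    2    1    2    3
  c   3    3    2    2    3
  a   4    4    3    3    3
Edit distance = dp[4][4] = 3

3


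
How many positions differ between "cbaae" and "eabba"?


Comparing "cbaae" and "eabba" position by position:
  Position 0: 'c' vs 'e' => DIFFER
  Position 1: 'b' vs 'a' => DIFFER
  Position 2: 'a' vs 'b' => DIFFER
  Position 3: 'a' vs 'b' => DIFFER
  Position 4: 'e' vs 'a' => DIFFER
Positions that differ: 5

5


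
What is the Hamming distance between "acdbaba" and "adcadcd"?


Comparing "acdbaba" and "adcadcd" position by position:
  Position 0: 'a' vs 'a' => same
  Position 1: 'c' vs 'd' => differ
  Position 2: 'd' vs 'c' => differ
  Position 3: 'b' vs 'a' => differ
  Position 4: 'a' vs 'd' => differ
  Position 5: 'b' vs 'c' => differ
  Position 6: 'a' vs 'd' => differ
Total differences (Hamming distance): 6

6


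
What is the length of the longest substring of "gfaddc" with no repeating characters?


Input: "gfaddc"
Sliding window (track last position of each char):
  Position 0 ('g'): window [0,0] length 1 -- new best
  Position 1 ('f'): window [0,1] length 2 -- new best
  Position 2 ('a'): window [0,2] length 3 -- new best
  Position 3 ('d'): window [0,3] length 4 -- new best
  Position 4 ('d'): repeat (last at 3), move window start to 4
  Position 4 ('d'): window [4,4] length 1
  Position 5 ('c'): window [4,5] length 2
Longest substring with no repeats: "gfad" with length 4

4


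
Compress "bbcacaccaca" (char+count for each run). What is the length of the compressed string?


Input: bbcacaccaca
Runs:
  'b' x 2 => "b2"
  'c' x 1 => "c1"
  'a' x 1 => "a1"
  'c' x 1 => "c1"
  'a' x 1 => "a1"
  'c' x 2 => "c2"
  'a' x 1 => "a1"
  'c' x 1 => "c1"
  'a' x 1 => "a1"
Compressed: "b2c1a1c1a1c2a1c1a1"
Compressed length: 18

18


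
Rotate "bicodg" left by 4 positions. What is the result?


Input: "bicodg", rotate left by 4
First 4 characters: "bico"
Remaining characters: "dg"
Concatenate remaining + first: "dg" + "bico" = "dgbico"

dgbico


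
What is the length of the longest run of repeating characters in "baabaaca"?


Input: "baabaaca"
Scanning for longest run:
  Position 1 ('a'): new char, reset run to 1
  Position 2 ('a'): continues run of 'a', length=2
  Position 3 ('b'): new char, reset run to 1
  Position 4 ('a'): new char, reset run to 1
  Position 5 ('a'): continues run of 'a', length=2
  Position 6 ('c'): new char, reset run to 1
  Position 7 ('a'): new char, reset run to 1
Longest run: 'a' with length 2

2


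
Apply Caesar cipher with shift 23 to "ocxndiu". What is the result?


Caesar cipher: shift "ocxndiu" by 23
  'o' (pos 14) + 23 = pos 11 = 'l'
  'c' (pos 2) + 23 = pos 25 = 'z'
  'x' (pos 23) + 23 = pos 20 = 'u'
  'n' (pos 13) + 23 = pos 10 = 'k'
  'd' (pos 3) + 23 = pos 0 = 'a'
  'i' (pos 8) + 23 = pos 5 = 'f'
  'u' (pos 20) + 23 = pos 17 = 'r'
Result: lzukafr

lzukafr


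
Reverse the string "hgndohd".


Input: hgndohd
Reading characters right to left:
  Position 6: 'd'
  Position 5: 'h'
  Position 4: 'o'
  Position 3: 'd'
  Position 2: 'n'
  Position 1: 'g'
  Position 0: 'h'
Reversed: dhodngh

dhodngh


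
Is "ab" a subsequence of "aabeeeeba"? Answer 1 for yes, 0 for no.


Check if "ab" is a subsequence of "aabeeeeba"
Greedy scan:
  Position 0 ('a'): matches sub[0] = 'a'
  Position 1 ('a'): no match needed
  Position 2 ('b'): matches sub[1] = 'b'
  Position 3 ('e'): no match needed
  Position 4 ('e'): no match needed
  Position 5 ('e'): no match needed
  Position 6 ('e'): no match needed
  Position 7 ('b'): no match needed
  Position 8 ('a'): no match needed
All 2 characters matched => is a subsequence

1


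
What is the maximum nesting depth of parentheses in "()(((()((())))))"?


Input: "()(((()((())))))"
Tracking depth:
  Position 0 '(': depth becomes 1
  Position 1 ')': depth becomes 0
  Position 2 '(': depth becomes 1
  Position 3 '(': depth becomes 2
  Position 4 '(': depth becomes 3
  Position 5 '(': depth becomes 4
  Position 6 ')': depth becomes 3
  Position 7 '(': depth becomes 4
  Position 8 '(': depth becomes 5
  Position 9 '(': depth becomes 6
  Position 10 ')': depth becomes 5
  Position 11 ')': depth becomes 4
  Position 12 ')': depth becomes 3
  Position 13 ')': depth becomes 2
  Position 14 ')': depth becomes 1
  Position 15 ')': depth becomes 0
Maximum depth reached: 6

6


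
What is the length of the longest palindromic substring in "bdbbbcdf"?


Input: "bdbbbcdf"
Checking substrings for palindromes:
  [0:3] "bdb" (len 3) => palindrome
  [2:5] "bbb" (len 3) => palindrome
  [2:4] "bb" (len 2) => palindrome
  [3:5] "bb" (len 2) => palindrome
Longest palindromic substring: "bdb" with length 3

3


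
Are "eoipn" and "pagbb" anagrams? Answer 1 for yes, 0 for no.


Strings: "eoipn", "pagbb"
Sorted first:  einop
Sorted second: abbgp
Differ at position 0: 'e' vs 'a' => not anagrams

0


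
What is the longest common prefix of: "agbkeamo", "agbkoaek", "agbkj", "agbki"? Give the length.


Words: agbkeamo, agbkoaek, agbkj, agbki
  Position 0: all 'a' => match
  Position 1: all 'g' => match
  Position 2: all 'b' => match
  Position 3: all 'k' => match
  Position 4: ('e', 'o', 'j', 'i') => mismatch, stop
LCP = "agbk" (length 4)

4


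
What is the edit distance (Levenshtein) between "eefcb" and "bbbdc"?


Computing edit distance: "eefcb" -> "bbbdc"
DP table:
           b    b    b    d    c
      0    1    2    3    4    5
  e   1    1    2    3    4    5
  e   2    2    2    3    4    5
  f   3    3    3    3    4    5
  c   4    4    4    4    4    4
  b   5    4    4    4    5    5
Edit distance = dp[5][5] = 5

5


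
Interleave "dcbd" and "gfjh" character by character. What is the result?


Interleaving "dcbd" and "gfjh":
  Position 0: 'd' from first, 'g' from second => "dg"
  Position 1: 'c' from first, 'f' from second => "cf"
  Position 2: 'b' from first, 'j' from second => "bj"
  Position 3: 'd' from first, 'h' from second => "dh"
Result: dgcfbjdh

dgcfbjdh


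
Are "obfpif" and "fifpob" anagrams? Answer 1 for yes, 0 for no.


Strings: "obfpif", "fifpob"
Sorted first:  bffiop
Sorted second: bffiop
Sorted forms match => anagrams

1


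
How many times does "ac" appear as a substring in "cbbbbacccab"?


Searching for "ac" in "cbbbbacccab"
Scanning each position:
  Position 0: "cb" => no
  Position 1: "bb" => no
  Position 2: "bb" => no
  Position 3: "bb" => no
  Position 4: "ba" => no
  Position 5: "ac" => MATCH
  Position 6: "cc" => no
  Position 7: "cc" => no
  Position 8: "ca" => no
  Position 9: "ab" => no
Total occurrences: 1

1


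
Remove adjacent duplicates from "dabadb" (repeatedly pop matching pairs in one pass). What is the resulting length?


Input: dabadb
Stack-based adjacent duplicate removal:
  Read 'd': push. Stack: d
  Read 'a': push. Stack: da
  Read 'b': push. Stack: dab
  Read 'a': push. Stack: daba
  Read 'd': push. Stack: dabad
  Read 'b': push. Stack: dabadb
Final stack: "dabadb" (length 6)

6


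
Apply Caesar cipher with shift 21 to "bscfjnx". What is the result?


Caesar cipher: shift "bscfjnx" by 21
  'b' (pos 1) + 21 = pos 22 = 'w'
  's' (pos 18) + 21 = pos 13 = 'n'
  'c' (pos 2) + 21 = pos 23 = 'x'
  'f' (pos 5) + 21 = pos 0 = 'a'
  'j' (pos 9) + 21 = pos 4 = 'e'
  'n' (pos 13) + 21 = pos 8 = 'i'
  'x' (pos 23) + 21 = pos 18 = 's'
Result: wnxaeis

wnxaeis


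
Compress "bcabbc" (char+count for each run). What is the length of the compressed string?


Input: bcabbc
Runs:
  'b' x 1 => "b1"
  'c' x 1 => "c1"
  'a' x 1 => "a1"
  'b' x 2 => "b2"
  'c' x 1 => "c1"
Compressed: "b1c1a1b2c1"
Compressed length: 10

10


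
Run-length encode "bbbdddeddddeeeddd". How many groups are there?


Input: bbbdddeddddeeeddd
Scanning for consecutive runs:
  Group 1: 'b' x 3 (positions 0-2)
  Group 2: 'd' x 3 (positions 3-5)
  Group 3: 'e' x 1 (positions 6-6)
  Group 4: 'd' x 4 (positions 7-10)
  Group 5: 'e' x 3 (positions 11-13)
  Group 6: 'd' x 3 (positions 14-16)
Total groups: 6

6


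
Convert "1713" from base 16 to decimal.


Input: "1713" in base 16
Positional expansion:
  Digit '1' (value 1) x 16^3 = 4096
  Digit '7' (value 7) x 16^2 = 1792
  Digit '1' (value 1) x 16^1 = 16
  Digit '3' (value 3) x 16^0 = 3
Sum = 5907

5907


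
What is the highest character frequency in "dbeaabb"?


Input: dbeaabb
Character counts:
  'a': 2
  'b': 3
  'd': 1
  'e': 1
Maximum frequency: 3

3


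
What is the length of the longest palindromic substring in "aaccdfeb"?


Input: "aaccdfeb"
Checking substrings for palindromes:
  [0:2] "aa" (len 2) => palindrome
  [2:4] "cc" (len 2) => palindrome
Longest palindromic substring: "aa" with length 2

2


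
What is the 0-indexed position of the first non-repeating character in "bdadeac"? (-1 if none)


Input: bdadeac
Character frequencies:
  'a': 2
  'b': 1
  'c': 1
  'd': 2
  'e': 1
Scanning left to right for freq == 1:
  Position 0 ('b'): unique! => answer = 0

0


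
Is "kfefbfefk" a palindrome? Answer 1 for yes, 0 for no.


Input: kfefbfefk
Reversed: kfefbfefk
  Compare pos 0 ('k') with pos 8 ('k'): match
  Compare pos 1 ('f') with pos 7 ('f'): match
  Compare pos 2 ('e') with pos 6 ('e'): match
  Compare pos 3 ('f') with pos 5 ('f'): match
Result: palindrome

1


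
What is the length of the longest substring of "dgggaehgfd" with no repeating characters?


Input: "dgggaehgfd"
Sliding window (track last position of each char):
  Position 0 ('d'): window [0,0] length 1 -- new best
  Position 1 ('g'): window [0,1] length 2 -- new best
  Position 2 ('g'): repeat (last at 1), move window start to 2
  Position 2 ('g'): window [2,2] length 1
  Position 3 ('g'): repeat (last at 2), move window start to 3
  Position 3 ('g'): window [3,3] length 1
  Position 4 ('a'): window [3,4] length 2
  Position 5 ('e'): window [3,5] length 3 -- new best
  Position 6 ('h'): window [3,6] length 4 -- new best
  Position 7 ('g'): repeat (last at 3), move window start to 4
  Position 7 ('g'): window [4,7] length 4
  Position 8 ('f'): window [4,8] length 5 -- new best
  Position 9 ('d'): window [4,9] length 6 -- new best
Longest substring with no repeats: "aehgfd" with length 6

6


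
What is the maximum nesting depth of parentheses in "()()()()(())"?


Input: "()()()()(())"
Tracking depth:
  Position 0 '(': depth becomes 1
  Position 1 ')': depth becomes 0
  Position 2 '(': depth becomes 1
  Position 3 ')': depth becomes 0
  Position 4 '(': depth becomes 1
  Position 5 ')': depth becomes 0
  Position 6 '(': depth becomes 1
  Position 7 ')': depth becomes 0
  Position 8 '(': depth becomes 1
  Position 9 '(': depth becomes 2
  Position 10 ')': depth becomes 1
  Position 11 ')': depth becomes 0
Maximum depth reached: 2

2


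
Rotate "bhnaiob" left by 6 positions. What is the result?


Input: "bhnaiob", rotate left by 6
First 6 characters: "bhnaio"
Remaining characters: "b"
Concatenate remaining + first: "b" + "bhnaio" = "bbhnaio"

bbhnaio


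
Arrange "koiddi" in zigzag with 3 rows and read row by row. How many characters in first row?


Zigzag "koiddi" into 3 rows:
Placing characters:
  'k' => row 0
  'o' => row 1
  'i' => row 2
  'd' => row 1
  'd' => row 0
  'i' => row 1
Rows:
  Row 0: "kd"
  Row 1: "odi"
  Row 2: "i"
First row length: 2

2


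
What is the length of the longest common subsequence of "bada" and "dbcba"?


LCS of "bada" and "dbcba"
DP table:
           d    b    c    b    a
      0    0    0    0    0    0
  b   0    0    1    1    1    1
  a   0    0    1    1    1    2
  d   0    1    1    1    1    2
  a   0    1    1    1    1    2
LCS length = dp[4][5] = 2

2


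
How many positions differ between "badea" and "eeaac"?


Comparing "badea" and "eeaac" position by position:
  Position 0: 'b' vs 'e' => DIFFER
  Position 1: 'a' vs 'e' => DIFFER
  Position 2: 'd' vs 'a' => DIFFER
  Position 3: 'e' vs 'a' => DIFFER
  Position 4: 'a' vs 'c' => DIFFER
Positions that differ: 5

5


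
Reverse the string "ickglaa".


Input: ickglaa
Reading characters right to left:
  Position 6: 'a'
  Position 5: 'a'
  Position 4: 'l'
  Position 3: 'g'
  Position 2: 'k'
  Position 1: 'c'
  Position 0: 'i'
Reversed: aalgkci

aalgkci


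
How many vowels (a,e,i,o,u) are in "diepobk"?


Input: diepobk
Checking each character:
  'd' at position 0: consonant
  'i' at position 1: vowel (running total: 1)
  'e' at position 2: vowel (running total: 2)
  'p' at position 3: consonant
  'o' at position 4: vowel (running total: 3)
  'b' at position 5: consonant
  'k' at position 6: consonant
Total vowels: 3

3


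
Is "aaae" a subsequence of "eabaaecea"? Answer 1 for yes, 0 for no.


Check if "aaae" is a subsequence of "eabaaecea"
Greedy scan:
  Position 0 ('e'): no match needed
  Position 1 ('a'): matches sub[0] = 'a'
  Position 2 ('b'): no match needed
  Position 3 ('a'): matches sub[1] = 'a'
  Position 4 ('a'): matches sub[2] = 'a'
  Position 5 ('e'): matches sub[3] = 'e'
  Position 6 ('c'): no match needed
  Position 7 ('e'): no match needed
  Position 8 ('a'): no match needed
All 4 characters matched => is a subsequence

1


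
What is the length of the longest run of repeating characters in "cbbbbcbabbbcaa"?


Input: "cbbbbcbabbbcaa"
Scanning for longest run:
  Position 1 ('b'): new char, reset run to 1
  Position 2 ('b'): continues run of 'b', length=2
  Position 3 ('b'): continues run of 'b', length=3
  Position 4 ('b'): continues run of 'b', length=4
  Position 5 ('c'): new char, reset run to 1
  Position 6 ('b'): new char, reset run to 1
  Position 7 ('a'): new char, reset run to 1
  Position 8 ('b'): new char, reset run to 1
  Position 9 ('b'): continues run of 'b', length=2
  Position 10 ('b'): continues run of 'b', length=3
  Position 11 ('c'): new char, reset run to 1
  Position 12 ('a'): new char, reset run to 1
  Position 13 ('a'): continues run of 'a', length=2
Longest run: 'b' with length 4

4


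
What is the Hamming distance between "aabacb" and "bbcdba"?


Comparing "aabacb" and "bbcdba" position by position:
  Position 0: 'a' vs 'b' => differ
  Position 1: 'a' vs 'b' => differ
  Position 2: 'b' vs 'c' => differ
  Position 3: 'a' vs 'd' => differ
  Position 4: 'c' vs 'b' => differ
  Position 5: 'b' vs 'a' => differ
Total differences (Hamming distance): 6

6


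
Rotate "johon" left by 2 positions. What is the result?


Input: "johon", rotate left by 2
First 2 characters: "jo"
Remaining characters: "hon"
Concatenate remaining + first: "hon" + "jo" = "honjo"

honjo


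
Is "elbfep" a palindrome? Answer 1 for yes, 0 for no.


Input: elbfep
Reversed: pefble
  Compare pos 0 ('e') with pos 5 ('p'): MISMATCH
  Compare pos 1 ('l') with pos 4 ('e'): MISMATCH
  Compare pos 2 ('b') with pos 3 ('f'): MISMATCH
Result: not a palindrome

0


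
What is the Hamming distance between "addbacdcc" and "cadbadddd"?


Comparing "addbacdcc" and "cadbadddd" position by position:
  Position 0: 'a' vs 'c' => differ
  Position 1: 'd' vs 'a' => differ
  Position 2: 'd' vs 'd' => same
  Position 3: 'b' vs 'b' => same
  Position 4: 'a' vs 'a' => same
  Position 5: 'c' vs 'd' => differ
  Position 6: 'd' vs 'd' => same
  Position 7: 'c' vs 'd' => differ
  Position 8: 'c' vs 'd' => differ
Total differences (Hamming distance): 5

5


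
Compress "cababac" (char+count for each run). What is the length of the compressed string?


Input: cababac
Runs:
  'c' x 1 => "c1"
  'a' x 1 => "a1"
  'b' x 1 => "b1"
  'a' x 1 => "a1"
  'b' x 1 => "b1"
  'a' x 1 => "a1"
  'c' x 1 => "c1"
Compressed: "c1a1b1a1b1a1c1"
Compressed length: 14

14


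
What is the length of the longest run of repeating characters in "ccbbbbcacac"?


Input: "ccbbbbcacac"
Scanning for longest run:
  Position 1 ('c'): continues run of 'c', length=2
  Position 2 ('b'): new char, reset run to 1
  Position 3 ('b'): continues run of 'b', length=2
  Position 4 ('b'): continues run of 'b', length=3
  Position 5 ('b'): continues run of 'b', length=4
  Position 6 ('c'): new char, reset run to 1
  Position 7 ('a'): new char, reset run to 1
  Position 8 ('c'): new char, reset run to 1
  Position 9 ('a'): new char, reset run to 1
  Position 10 ('c'): new char, reset run to 1
Longest run: 'b' with length 4

4


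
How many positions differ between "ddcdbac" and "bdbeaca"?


Comparing "ddcdbac" and "bdbeaca" position by position:
  Position 0: 'd' vs 'b' => DIFFER
  Position 1: 'd' vs 'd' => same
  Position 2: 'c' vs 'b' => DIFFER
  Position 3: 'd' vs 'e' => DIFFER
  Position 4: 'b' vs 'a' => DIFFER
  Position 5: 'a' vs 'c' => DIFFER
  Position 6: 'c' vs 'a' => DIFFER
Positions that differ: 6

6
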